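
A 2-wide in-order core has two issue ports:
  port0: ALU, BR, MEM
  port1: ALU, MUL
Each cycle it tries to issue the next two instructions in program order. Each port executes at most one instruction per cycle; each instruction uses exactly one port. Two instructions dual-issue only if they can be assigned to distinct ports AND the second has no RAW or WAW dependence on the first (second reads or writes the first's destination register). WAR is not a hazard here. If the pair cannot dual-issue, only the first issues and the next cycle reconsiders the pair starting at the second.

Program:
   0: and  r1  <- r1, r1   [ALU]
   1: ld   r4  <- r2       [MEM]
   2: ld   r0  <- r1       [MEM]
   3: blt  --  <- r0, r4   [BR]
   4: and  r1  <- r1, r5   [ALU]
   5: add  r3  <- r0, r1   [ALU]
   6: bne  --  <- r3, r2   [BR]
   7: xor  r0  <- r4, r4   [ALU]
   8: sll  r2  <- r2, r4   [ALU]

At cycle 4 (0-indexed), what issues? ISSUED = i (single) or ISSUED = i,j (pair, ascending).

ISSUED = 6,7

0. and;ld @i0&i1  | dual
1. ld @i2  | no-port MEM/BR
2. blt;and @i3&i4  | dual
3. add @i5  | RAW r3
4. bne;xor @i6&i7  | dual
5. sll @i8  | tail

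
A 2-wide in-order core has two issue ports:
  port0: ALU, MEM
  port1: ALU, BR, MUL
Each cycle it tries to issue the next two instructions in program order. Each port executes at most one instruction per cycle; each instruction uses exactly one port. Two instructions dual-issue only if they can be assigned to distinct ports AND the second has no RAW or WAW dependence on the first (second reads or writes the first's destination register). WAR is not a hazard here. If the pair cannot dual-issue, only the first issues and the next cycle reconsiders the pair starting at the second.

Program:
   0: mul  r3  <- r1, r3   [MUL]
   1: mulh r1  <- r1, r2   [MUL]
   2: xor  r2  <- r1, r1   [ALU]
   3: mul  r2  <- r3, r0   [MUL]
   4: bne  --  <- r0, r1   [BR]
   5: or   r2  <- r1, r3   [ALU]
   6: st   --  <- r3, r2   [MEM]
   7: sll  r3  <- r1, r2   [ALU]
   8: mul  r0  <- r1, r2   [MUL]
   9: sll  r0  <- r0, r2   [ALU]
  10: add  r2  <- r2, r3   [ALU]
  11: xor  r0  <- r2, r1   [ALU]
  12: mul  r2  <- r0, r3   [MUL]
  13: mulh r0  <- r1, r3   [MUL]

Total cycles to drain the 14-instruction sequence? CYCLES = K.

CYCLES = 11

#0 head=0: mul i0 no-port MUL/MUL
#1 head=1: mulh i1 RAW r1
#2 head=2: xor i2 WAW r2
#3 head=3: mul i3 no-port MUL/BR
#4 head=4: bne+or i4,i5 2-wide
#5 head=6: st+sll i6,i7 2-wide
#6 head=8: mul i8 RAW+WAW r0
#7 head=9: sll+add i9,i10 2-wide
#8 head=11: xor i11 RAW r0
#9 head=12: mul i12 no-port MUL/MUL
#10 head=13: mulh i13 tail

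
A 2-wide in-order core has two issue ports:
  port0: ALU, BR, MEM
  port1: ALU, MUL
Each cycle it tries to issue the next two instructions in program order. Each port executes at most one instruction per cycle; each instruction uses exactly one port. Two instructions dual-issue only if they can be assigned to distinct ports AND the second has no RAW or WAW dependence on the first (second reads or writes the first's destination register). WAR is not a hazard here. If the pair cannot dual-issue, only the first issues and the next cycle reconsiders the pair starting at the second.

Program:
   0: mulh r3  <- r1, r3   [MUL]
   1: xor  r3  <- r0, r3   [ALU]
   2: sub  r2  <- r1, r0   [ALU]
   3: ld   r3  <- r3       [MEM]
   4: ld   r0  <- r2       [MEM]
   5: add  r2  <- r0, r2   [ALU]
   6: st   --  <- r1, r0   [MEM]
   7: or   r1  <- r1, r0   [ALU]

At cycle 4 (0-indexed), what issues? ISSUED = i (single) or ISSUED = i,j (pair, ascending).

ISSUED = 5,6

[0] i0  mulh  -- RAW+WAW r3
[1] i1/i2  xor;sub  -- dual
[2] i3  ld  -- no-port MEM/MEM
[3] i4  ld  -- RAW r0
[4] i5/i6  add;st  -- dual
[5] i7  or  -- tail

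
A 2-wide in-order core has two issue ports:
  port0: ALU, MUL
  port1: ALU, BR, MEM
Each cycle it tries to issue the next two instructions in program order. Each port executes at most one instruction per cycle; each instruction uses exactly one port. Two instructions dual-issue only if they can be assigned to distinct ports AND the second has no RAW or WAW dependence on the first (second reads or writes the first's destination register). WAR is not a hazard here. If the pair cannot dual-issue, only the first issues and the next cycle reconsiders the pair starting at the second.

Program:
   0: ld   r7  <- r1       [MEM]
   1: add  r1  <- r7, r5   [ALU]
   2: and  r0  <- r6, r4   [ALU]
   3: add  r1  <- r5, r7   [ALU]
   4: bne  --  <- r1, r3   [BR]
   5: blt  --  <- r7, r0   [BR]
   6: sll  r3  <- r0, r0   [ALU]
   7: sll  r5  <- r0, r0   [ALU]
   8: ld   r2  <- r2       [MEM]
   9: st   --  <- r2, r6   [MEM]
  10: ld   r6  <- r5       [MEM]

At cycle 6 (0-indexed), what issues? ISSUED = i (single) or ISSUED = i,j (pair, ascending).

ISSUED = 9

[0] i0  ld.MEM  -- RAW r7
[1] i1/i2  add.ALU and.ALU  -- 2-wide
[2] i3  add.ALU  -- RAW r1
[3] i4  bne.BR  -- no-port BR/BR
[4] i5/i6  blt.BR sll.ALU  -- 2-wide
[5] i7/i8  sll.ALU ld.MEM  -- 2-wide
[6] i9  st.MEM  -- no-port MEM/MEM
[7] i10  ld.MEM  -- tail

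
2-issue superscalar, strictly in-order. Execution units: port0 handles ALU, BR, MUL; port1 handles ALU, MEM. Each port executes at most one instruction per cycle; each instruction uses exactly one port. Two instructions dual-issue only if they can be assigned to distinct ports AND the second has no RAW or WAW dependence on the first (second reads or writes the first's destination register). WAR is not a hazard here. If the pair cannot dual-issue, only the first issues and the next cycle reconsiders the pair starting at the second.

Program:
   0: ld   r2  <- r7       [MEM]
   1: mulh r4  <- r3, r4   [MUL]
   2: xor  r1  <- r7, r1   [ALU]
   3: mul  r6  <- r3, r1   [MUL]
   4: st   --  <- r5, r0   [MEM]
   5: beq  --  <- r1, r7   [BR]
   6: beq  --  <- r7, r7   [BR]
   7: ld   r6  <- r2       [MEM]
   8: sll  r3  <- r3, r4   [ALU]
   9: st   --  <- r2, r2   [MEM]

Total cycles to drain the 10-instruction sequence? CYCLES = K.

0. ld.MEM mulh.MUL @i0&i1  | dual
1. xor.ALU @i2  | RAW r1
2. mul.MUL st.MEM @i3&i4  | dual
3. beq.BR @i5  | no-port BR/BR
4. beq.BR ld.MEM @i6&i7  | dual
5. sll.ALU st.MEM @i8&i9  | dual

CYCLES = 6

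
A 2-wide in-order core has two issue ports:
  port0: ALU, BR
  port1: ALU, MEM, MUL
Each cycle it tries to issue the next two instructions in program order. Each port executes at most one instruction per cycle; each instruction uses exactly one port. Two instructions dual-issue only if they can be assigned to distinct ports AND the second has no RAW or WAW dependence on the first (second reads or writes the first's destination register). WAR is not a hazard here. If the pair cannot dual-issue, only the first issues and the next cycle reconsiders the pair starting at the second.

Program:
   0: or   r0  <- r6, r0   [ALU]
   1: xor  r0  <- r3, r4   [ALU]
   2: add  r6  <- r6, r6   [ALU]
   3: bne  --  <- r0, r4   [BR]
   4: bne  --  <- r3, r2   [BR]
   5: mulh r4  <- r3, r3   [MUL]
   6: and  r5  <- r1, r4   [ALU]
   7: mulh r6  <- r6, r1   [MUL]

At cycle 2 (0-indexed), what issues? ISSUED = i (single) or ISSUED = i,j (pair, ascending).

[0] i0  or.ALU  -- WAW r0
[1] i1+i2  xor.ALU add.ALU  -- dual
[2] i3  bne.BR  -- no-port BR/BR
[3] i4+i5  bne.BR mulh.MUL  -- dual
[4] i6+i7  and.ALU mulh.MUL  -- dual

ISSUED = 3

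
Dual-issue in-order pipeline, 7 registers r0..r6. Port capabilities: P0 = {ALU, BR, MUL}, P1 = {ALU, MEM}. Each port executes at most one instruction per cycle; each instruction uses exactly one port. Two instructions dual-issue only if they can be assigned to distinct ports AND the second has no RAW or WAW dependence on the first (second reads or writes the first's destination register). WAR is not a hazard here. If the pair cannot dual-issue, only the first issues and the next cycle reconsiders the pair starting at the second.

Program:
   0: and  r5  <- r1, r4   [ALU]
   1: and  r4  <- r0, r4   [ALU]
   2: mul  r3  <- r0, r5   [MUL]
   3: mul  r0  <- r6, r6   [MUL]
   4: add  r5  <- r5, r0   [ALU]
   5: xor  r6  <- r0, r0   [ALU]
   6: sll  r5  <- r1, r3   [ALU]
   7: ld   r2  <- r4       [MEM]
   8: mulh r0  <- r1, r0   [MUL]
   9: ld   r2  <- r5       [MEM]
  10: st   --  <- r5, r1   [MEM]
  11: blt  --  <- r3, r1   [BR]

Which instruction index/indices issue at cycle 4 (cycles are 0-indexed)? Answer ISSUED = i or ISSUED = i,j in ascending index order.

ISSUED = 6,7

c0: i0,i1 and;and  pair
c1: i2 mul  no-port MUL/MUL
c2: i3 mul  RAW r0
c3: i4,i5 add;xor  pair
c4: i6,i7 sll;ld  pair
c5: i8,i9 mulh;ld  pair
c6: i10,i11 st;blt  pair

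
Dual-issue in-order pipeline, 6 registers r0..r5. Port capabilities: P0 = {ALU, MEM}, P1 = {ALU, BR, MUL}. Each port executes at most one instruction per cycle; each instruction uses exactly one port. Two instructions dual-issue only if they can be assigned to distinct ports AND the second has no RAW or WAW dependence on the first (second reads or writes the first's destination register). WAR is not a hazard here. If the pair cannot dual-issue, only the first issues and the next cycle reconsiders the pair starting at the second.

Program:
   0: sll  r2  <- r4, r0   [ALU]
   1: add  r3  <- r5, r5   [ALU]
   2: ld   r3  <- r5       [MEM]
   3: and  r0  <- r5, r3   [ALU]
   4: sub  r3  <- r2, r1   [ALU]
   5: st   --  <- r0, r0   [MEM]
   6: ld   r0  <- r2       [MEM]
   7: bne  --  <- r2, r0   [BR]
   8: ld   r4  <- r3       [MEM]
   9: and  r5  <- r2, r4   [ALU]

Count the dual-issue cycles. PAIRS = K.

  cy0 -> i0/i1 (sll.ALU;add.ALU) 2-wide
  cy1 -> i2 (ld.MEM) RAW r3
  cy2 -> i3/i4 (and.ALU;sub.ALU) 2-wide
  cy3 -> i5 (st.MEM) no-port MEM/MEM
  cy4 -> i6 (ld.MEM) RAW r0
  cy5 -> i7/i8 (bne.BR;ld.MEM) 2-wide
  cy6 -> i9 (and.ALU) tail

PAIRS = 3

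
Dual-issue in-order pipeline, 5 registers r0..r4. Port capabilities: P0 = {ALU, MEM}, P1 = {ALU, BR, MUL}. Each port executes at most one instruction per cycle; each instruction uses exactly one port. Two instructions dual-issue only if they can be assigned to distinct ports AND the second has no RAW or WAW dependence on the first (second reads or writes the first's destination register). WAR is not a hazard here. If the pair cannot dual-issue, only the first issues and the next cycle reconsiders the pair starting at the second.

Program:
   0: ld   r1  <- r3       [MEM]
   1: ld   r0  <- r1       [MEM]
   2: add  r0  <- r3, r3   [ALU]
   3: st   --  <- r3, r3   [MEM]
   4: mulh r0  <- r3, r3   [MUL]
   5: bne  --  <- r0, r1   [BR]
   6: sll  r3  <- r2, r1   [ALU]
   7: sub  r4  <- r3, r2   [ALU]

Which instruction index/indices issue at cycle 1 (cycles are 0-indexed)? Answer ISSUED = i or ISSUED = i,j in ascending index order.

ISSUED = 1

#0 head=0: ld i0 no-port MEM/MEM
#1 head=1: ld i1 WAW r0
#2 head=2: add;st i2,i3 dual
#3 head=4: mulh i4 no-port MUL/BR
#4 head=5: bne;sll i5,i6 dual
#5 head=7: sub i7 tail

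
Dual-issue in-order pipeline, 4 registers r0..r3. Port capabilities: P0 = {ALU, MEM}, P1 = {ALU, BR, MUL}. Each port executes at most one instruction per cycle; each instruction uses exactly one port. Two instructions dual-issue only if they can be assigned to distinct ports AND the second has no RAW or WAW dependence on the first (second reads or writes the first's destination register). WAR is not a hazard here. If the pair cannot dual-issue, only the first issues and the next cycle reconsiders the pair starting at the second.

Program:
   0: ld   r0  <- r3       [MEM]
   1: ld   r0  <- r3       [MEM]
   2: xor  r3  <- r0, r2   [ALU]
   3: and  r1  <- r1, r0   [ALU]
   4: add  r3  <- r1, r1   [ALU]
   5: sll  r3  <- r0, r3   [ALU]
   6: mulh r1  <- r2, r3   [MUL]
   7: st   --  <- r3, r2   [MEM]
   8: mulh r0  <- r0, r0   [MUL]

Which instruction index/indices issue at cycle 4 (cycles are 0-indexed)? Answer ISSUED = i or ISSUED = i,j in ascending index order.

0. ld.MEM @i0  | no-port MEM/MEM
1. ld.MEM @i1  | RAW r0
2. xor.ALU/and.ALU @i2,i3  | pair
3. add.ALU @i4  | RAW+WAW r3
4. sll.ALU @i5  | RAW r3
5. mulh.MUL/st.MEM @i6,i7  | pair
6. mulh.MUL @i8  | tail

ISSUED = 5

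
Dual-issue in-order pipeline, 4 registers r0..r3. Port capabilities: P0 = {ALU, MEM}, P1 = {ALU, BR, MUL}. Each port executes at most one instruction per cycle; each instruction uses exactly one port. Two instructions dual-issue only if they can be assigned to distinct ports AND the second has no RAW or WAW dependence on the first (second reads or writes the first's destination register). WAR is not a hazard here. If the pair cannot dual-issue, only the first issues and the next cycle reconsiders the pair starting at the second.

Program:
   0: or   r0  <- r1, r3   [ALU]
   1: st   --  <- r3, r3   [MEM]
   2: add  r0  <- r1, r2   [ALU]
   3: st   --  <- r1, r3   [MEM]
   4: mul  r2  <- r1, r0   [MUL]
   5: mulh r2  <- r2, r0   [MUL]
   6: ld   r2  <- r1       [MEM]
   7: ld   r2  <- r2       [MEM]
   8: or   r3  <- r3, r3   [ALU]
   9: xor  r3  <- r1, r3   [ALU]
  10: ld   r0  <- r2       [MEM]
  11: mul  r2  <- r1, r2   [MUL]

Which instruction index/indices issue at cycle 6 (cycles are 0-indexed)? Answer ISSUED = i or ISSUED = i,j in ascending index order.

#0 head=0: or.ALU;st.MEM i0&i1 2-wide
#1 head=2: add.ALU;st.MEM i2&i3 2-wide
#2 head=4: mul.MUL i4 no-port MUL/MUL
#3 head=5: mulh.MUL i5 WAW r2
#4 head=6: ld.MEM i6 no-port MEM/MEM
#5 head=7: ld.MEM;or.ALU i7&i8 2-wide
#6 head=9: xor.ALU;ld.MEM i9&i10 2-wide
#7 head=11: mul.MUL i11 tail

ISSUED = 9,10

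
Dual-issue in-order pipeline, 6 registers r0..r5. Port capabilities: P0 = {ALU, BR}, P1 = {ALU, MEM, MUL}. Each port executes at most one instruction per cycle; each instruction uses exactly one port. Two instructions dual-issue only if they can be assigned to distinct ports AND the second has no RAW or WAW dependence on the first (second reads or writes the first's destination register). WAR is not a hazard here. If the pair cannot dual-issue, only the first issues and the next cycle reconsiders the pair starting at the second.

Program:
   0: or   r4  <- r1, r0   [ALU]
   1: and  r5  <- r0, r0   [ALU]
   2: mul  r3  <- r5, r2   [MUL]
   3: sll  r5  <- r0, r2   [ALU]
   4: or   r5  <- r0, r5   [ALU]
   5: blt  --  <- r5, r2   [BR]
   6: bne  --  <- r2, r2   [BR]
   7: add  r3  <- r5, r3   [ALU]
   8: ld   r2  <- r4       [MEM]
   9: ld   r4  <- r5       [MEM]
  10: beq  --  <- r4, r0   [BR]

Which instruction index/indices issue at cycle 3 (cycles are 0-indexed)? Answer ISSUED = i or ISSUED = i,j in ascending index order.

ISSUED = 5

[0] i0+i1  or.ALU and.ALU  -- dual
[1] i2+i3  mul.MUL sll.ALU  -- dual
[2] i4  or.ALU  -- RAW r5
[3] i5  blt.BR  -- no-port BR/BR
[4] i6+i7  bne.BR add.ALU  -- dual
[5] i8  ld.MEM  -- no-port MEM/MEM
[6] i9  ld.MEM  -- RAW r4
[7] i10  beq.BR  -- tail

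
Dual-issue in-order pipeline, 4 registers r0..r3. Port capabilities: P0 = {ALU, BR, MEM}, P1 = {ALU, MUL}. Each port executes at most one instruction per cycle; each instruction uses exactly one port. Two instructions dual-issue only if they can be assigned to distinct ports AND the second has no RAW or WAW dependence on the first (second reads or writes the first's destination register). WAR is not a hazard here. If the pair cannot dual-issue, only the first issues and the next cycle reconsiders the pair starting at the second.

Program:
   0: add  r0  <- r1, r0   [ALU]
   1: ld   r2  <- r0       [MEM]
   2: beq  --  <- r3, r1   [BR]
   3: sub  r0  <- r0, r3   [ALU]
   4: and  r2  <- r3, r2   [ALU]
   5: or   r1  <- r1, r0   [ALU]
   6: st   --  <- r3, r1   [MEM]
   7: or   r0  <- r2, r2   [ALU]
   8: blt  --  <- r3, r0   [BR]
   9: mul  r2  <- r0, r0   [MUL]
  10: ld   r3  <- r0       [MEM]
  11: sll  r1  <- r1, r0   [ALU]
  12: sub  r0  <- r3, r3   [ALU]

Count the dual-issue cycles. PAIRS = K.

PAIRS = 5

c0: i0 add  RAW r0
c1: i1 ld  no-port MEM/BR
c2: i2+i3 beq sub  dual
c3: i4+i5 and or  dual
c4: i6+i7 st or  dual
c5: i8+i9 blt mul  dual
c6: i10+i11 ld sll  dual
c7: i12 sub  tail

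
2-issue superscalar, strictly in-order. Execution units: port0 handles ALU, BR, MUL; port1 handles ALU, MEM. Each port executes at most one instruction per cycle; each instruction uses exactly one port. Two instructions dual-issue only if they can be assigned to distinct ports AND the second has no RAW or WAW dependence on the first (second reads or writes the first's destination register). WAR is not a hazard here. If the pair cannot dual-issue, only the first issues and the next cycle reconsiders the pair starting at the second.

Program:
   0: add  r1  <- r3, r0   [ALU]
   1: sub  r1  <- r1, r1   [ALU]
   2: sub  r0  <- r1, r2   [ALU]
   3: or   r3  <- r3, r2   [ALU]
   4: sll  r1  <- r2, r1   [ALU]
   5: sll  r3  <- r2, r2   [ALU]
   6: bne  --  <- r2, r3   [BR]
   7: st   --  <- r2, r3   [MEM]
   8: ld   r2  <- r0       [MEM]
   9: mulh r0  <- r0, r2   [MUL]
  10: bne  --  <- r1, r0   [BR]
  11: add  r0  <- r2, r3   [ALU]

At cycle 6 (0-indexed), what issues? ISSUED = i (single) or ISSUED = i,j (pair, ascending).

ISSUED = 9

#0 head=0: add i0 RAW+WAW r1
#1 head=1: sub i1 RAW r1
#2 head=2: sub or i2/i3 pair
#3 head=4: sll sll i4/i5 pair
#4 head=6: bne st i6/i7 pair
#5 head=8: ld i8 RAW r2
#6 head=9: mulh i9 no-port MUL/BR
#7 head=10: bne add i10/i11 pair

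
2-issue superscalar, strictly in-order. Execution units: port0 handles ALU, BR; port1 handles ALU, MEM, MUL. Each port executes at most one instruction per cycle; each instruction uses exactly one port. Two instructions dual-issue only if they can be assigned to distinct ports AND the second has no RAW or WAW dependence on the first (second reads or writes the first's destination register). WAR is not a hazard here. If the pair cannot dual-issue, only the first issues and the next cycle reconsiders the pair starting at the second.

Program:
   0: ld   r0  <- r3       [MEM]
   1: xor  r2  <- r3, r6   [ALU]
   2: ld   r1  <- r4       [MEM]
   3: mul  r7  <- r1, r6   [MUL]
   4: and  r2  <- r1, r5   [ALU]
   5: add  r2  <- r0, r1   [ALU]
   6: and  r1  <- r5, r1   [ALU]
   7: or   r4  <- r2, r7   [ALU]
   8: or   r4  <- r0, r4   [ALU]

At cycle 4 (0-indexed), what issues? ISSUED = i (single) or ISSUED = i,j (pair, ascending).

0. ld.MEM/xor.ALU @i0+i1  | pair
1. ld.MEM @i2  | no-port MEM/MUL
2. mul.MUL/and.ALU @i3+i4  | pair
3. add.ALU/and.ALU @i5+i6  | pair
4. or.ALU @i7  | RAW+WAW r4
5. or.ALU @i8  | tail

ISSUED = 7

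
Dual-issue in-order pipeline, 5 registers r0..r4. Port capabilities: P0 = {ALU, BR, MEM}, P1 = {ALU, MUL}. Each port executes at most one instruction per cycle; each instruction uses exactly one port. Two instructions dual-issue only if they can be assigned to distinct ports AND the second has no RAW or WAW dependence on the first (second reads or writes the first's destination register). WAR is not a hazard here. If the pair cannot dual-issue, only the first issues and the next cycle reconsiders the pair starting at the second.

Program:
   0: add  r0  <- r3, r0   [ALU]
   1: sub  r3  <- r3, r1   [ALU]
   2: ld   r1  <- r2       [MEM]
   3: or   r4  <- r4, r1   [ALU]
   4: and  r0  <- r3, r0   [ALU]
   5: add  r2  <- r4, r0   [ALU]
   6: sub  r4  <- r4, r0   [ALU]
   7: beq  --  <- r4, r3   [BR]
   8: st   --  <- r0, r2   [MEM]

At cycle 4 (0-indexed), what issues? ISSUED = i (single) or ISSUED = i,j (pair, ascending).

  cy0 -> i0/i1 (add+sub) 2-wide
  cy1 -> i2 (ld) RAW r1
  cy2 -> i3/i4 (or+and) 2-wide
  cy3 -> i5/i6 (add+sub) 2-wide
  cy4 -> i7 (beq) no-port BR/MEM
  cy5 -> i8 (st) tail

ISSUED = 7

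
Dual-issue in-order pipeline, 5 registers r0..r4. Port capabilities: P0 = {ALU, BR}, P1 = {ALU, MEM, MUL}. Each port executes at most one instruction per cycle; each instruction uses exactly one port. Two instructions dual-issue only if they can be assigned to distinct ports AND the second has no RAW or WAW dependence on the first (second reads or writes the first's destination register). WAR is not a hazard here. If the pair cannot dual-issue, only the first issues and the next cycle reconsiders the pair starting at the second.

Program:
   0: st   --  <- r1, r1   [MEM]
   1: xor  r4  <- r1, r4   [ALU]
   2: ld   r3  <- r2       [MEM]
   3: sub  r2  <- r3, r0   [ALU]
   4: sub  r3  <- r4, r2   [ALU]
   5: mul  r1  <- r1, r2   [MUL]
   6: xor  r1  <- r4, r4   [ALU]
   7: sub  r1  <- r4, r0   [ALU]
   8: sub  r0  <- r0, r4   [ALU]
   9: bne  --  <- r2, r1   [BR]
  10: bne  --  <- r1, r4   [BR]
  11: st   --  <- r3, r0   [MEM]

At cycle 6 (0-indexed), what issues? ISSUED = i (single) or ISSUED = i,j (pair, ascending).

ISSUED = 9

#0 head=0: st+xor i0,i1 pair
#1 head=2: ld i2 RAW r3
#2 head=3: sub i3 RAW r2
#3 head=4: sub+mul i4,i5 pair
#4 head=6: xor i6 WAW r1
#5 head=7: sub+sub i7,i8 pair
#6 head=9: bne i9 no-port BR/BR
#7 head=10: bne+st i10,i11 pair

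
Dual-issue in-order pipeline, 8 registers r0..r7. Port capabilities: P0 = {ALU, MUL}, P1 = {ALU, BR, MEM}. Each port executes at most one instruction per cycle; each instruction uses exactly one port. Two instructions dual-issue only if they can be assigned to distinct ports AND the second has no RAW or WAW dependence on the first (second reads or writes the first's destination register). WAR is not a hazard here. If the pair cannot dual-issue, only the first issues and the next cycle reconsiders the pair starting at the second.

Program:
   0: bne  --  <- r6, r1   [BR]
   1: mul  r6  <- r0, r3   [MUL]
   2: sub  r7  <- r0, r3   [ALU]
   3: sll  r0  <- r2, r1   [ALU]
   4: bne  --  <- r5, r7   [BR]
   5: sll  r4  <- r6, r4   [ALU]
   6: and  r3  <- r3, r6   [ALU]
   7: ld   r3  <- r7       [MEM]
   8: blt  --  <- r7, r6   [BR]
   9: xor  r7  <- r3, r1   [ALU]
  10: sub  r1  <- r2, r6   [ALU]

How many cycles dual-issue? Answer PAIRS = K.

PAIRS = 4

#0 head=0: bne/mul i0+i1 pair
#1 head=2: sub/sll i2+i3 pair
#2 head=4: bne/sll i4+i5 pair
#3 head=6: and i6 WAW r3
#4 head=7: ld i7 no-port MEM/BR
#5 head=8: blt/xor i8+i9 pair
#6 head=10: sub i10 tail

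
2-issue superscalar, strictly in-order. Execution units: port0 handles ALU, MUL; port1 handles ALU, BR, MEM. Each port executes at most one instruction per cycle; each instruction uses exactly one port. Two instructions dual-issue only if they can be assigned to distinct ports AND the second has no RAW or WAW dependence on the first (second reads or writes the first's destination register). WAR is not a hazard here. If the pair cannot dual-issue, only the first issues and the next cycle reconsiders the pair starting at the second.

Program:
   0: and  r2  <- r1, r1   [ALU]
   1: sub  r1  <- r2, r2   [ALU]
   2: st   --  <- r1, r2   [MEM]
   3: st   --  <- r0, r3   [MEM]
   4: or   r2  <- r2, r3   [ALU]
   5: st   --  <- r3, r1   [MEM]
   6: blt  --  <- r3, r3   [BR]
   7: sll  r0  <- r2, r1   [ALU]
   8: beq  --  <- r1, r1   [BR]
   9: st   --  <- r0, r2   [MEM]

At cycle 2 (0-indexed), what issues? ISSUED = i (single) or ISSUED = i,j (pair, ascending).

ISSUED = 2

0. and @i0  | RAW r2
1. sub @i1  | RAW r1
2. st @i2  | no-port MEM/MEM
3. st;or @i3/i4  | 2-wide
4. st @i5  | no-port MEM/BR
5. blt;sll @i6/i7  | 2-wide
6. beq @i8  | no-port BR/MEM
7. st @i9  | tail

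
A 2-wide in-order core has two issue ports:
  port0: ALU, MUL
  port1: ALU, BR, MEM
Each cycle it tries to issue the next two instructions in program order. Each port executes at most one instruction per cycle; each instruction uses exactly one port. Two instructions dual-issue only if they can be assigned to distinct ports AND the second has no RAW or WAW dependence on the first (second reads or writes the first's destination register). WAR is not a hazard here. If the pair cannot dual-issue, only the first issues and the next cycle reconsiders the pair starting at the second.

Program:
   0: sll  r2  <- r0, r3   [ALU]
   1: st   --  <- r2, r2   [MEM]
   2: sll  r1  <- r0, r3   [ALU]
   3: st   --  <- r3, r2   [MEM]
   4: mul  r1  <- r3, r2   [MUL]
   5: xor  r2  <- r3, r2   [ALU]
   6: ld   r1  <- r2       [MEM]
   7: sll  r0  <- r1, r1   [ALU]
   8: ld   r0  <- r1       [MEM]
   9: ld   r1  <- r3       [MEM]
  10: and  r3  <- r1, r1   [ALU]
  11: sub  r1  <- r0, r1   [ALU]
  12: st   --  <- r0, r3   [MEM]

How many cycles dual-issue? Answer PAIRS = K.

PAIRS = 3

0. sll @i0  | RAW r2
1. st/sll @i1,i2  | 2-wide
2. st/mul @i3,i4  | 2-wide
3. xor @i5  | RAW r2
4. ld @i6  | RAW r1
5. sll @i7  | WAW r0
6. ld @i8  | no-port MEM/MEM
7. ld @i9  | RAW r1
8. and/sub @i10,i11  | 2-wide
9. st @i12  | tail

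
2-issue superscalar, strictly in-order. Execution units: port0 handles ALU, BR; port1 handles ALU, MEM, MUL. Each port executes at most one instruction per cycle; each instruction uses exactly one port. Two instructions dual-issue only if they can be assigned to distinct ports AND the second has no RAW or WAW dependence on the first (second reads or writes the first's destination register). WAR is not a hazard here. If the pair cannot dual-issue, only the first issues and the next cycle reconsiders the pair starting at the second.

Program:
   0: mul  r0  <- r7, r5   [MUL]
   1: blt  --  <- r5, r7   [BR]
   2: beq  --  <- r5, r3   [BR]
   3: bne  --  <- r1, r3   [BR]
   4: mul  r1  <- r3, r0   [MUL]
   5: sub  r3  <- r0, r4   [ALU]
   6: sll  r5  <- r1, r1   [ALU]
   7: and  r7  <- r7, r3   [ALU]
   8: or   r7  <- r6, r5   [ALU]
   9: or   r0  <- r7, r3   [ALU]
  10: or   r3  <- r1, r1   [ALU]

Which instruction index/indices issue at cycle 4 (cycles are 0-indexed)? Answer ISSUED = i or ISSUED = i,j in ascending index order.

#0 head=0: mul/blt i0,i1 pair
#1 head=2: beq i2 no-port BR/BR
#2 head=3: bne/mul i3,i4 pair
#3 head=5: sub/sll i5,i6 pair
#4 head=7: and i7 WAW r7
#5 head=8: or i8 RAW r7
#6 head=9: or/or i9,i10 pair

ISSUED = 7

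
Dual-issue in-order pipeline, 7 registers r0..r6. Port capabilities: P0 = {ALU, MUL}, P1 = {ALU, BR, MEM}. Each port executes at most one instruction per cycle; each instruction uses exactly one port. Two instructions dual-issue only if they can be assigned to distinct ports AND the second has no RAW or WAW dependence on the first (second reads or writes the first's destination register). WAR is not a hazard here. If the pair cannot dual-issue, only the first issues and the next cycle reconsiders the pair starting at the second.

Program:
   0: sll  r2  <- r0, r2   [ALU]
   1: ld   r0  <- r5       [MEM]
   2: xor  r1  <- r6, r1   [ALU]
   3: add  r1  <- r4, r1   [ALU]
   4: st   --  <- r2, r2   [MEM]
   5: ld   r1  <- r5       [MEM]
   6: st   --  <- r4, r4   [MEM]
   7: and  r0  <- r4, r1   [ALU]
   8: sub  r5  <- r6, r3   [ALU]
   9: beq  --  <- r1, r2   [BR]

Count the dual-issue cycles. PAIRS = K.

PAIRS = 4

[0] i0&i1  sll ld  -- dual
[1] i2  xor  -- RAW+WAW r1
[2] i3&i4  add st  -- dual
[3] i5  ld  -- no-port MEM/MEM
[4] i6&i7  st and  -- dual
[5] i8&i9  sub beq  -- dual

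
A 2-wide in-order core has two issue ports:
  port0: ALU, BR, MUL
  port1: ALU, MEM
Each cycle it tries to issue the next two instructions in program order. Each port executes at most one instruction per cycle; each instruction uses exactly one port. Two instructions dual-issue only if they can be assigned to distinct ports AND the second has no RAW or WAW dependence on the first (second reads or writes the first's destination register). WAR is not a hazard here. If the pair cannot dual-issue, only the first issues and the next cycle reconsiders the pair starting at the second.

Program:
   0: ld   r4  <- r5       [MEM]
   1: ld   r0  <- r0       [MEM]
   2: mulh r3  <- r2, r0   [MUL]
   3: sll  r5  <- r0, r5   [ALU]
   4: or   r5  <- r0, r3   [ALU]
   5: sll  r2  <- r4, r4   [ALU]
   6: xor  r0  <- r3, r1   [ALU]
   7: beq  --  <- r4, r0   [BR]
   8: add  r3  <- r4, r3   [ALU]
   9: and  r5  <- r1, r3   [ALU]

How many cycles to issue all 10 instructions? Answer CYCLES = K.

CYCLES = 7

0. ld.MEM @i0  | no-port MEM/MEM
1. ld.MEM @i1  | RAW r0
2. mulh.MUL;sll.ALU @i2&i3  | pair
3. or.ALU;sll.ALU @i4&i5  | pair
4. xor.ALU @i6  | RAW r0
5. beq.BR;add.ALU @i7&i8  | pair
6. and.ALU @i9  | tail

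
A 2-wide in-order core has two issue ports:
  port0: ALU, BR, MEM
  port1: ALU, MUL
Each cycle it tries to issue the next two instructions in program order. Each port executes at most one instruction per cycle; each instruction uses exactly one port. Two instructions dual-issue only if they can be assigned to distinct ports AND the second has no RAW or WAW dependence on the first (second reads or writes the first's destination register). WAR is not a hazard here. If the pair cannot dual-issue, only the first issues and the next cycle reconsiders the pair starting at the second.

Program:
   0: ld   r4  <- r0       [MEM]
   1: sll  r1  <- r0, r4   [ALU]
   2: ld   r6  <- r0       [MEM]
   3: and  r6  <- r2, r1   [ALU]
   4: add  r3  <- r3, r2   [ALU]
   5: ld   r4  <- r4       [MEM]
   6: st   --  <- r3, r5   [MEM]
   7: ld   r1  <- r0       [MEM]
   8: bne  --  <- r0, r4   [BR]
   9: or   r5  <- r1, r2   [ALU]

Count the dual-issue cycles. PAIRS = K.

PAIRS = 3

[0] i0  ld  -- RAW r4
[1] i1/i2  sll/ld  -- 2-wide
[2] i3/i4  and/add  -- 2-wide
[3] i5  ld  -- no-port MEM/MEM
[4] i6  st  -- no-port MEM/MEM
[5] i7  ld  -- no-port MEM/BR
[6] i8/i9  bne/or  -- 2-wide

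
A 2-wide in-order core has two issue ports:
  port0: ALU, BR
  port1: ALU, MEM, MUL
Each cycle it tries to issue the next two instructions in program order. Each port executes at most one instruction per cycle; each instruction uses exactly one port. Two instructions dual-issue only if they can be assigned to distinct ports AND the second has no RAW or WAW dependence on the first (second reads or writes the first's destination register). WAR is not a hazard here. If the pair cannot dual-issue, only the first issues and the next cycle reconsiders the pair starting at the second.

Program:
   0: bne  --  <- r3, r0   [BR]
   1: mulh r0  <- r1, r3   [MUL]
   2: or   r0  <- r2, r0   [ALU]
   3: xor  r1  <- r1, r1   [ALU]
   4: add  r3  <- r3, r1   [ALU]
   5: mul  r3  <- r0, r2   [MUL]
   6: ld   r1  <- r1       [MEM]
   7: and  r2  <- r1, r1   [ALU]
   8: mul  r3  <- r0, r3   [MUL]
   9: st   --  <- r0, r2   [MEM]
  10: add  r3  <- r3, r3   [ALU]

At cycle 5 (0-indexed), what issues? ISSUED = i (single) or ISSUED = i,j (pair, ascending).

ISSUED = 7,8

#0 head=0: bne/mulh i0/i1 2-wide
#1 head=2: or/xor i2/i3 2-wide
#2 head=4: add i4 WAW r3
#3 head=5: mul i5 no-port MUL/MEM
#4 head=6: ld i6 RAW r1
#5 head=7: and/mul i7/i8 2-wide
#6 head=9: st/add i9/i10 2-wide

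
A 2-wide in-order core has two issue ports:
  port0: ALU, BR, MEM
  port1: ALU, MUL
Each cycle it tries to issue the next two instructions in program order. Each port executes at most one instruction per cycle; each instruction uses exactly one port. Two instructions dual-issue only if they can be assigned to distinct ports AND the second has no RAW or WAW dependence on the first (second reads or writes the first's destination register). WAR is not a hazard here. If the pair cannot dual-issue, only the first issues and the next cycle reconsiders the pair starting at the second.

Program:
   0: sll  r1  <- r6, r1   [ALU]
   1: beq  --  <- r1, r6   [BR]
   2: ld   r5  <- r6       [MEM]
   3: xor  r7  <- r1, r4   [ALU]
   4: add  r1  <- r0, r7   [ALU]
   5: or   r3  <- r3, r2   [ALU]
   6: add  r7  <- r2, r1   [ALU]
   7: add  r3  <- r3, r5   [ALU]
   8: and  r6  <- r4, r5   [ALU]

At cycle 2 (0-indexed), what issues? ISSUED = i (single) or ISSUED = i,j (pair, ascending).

ISSUED = 2,3

[0] i0  sll.ALU  -- RAW r1
[1] i1  beq.BR  -- no-port BR/MEM
[2] i2+i3  ld.MEM/xor.ALU  -- dual
[3] i4+i5  add.ALU/or.ALU  -- dual
[4] i6+i7  add.ALU/add.ALU  -- dual
[5] i8  and.ALU  -- tail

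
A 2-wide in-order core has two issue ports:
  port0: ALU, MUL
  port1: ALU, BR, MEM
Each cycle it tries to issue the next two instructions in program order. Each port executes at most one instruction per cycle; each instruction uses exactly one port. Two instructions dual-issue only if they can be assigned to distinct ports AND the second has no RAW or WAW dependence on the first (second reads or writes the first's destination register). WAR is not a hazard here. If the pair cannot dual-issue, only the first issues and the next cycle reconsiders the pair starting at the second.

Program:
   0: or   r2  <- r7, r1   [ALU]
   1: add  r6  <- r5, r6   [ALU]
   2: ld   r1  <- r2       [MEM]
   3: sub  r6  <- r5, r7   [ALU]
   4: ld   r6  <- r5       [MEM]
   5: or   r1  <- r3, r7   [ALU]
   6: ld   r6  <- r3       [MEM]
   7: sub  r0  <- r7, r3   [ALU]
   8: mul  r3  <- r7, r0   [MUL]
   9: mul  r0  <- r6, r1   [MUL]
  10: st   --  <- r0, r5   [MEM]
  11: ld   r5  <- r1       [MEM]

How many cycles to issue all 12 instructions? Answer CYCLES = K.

CYCLES = 8

[0] i0+i1  or add  -- dual
[1] i2+i3  ld sub  -- dual
[2] i4+i5  ld or  -- dual
[3] i6+i7  ld sub  -- dual
[4] i8  mul  -- no-port MUL/MUL
[5] i9  mul  -- RAW r0
[6] i10  st  -- no-port MEM/MEM
[7] i11  ld  -- tail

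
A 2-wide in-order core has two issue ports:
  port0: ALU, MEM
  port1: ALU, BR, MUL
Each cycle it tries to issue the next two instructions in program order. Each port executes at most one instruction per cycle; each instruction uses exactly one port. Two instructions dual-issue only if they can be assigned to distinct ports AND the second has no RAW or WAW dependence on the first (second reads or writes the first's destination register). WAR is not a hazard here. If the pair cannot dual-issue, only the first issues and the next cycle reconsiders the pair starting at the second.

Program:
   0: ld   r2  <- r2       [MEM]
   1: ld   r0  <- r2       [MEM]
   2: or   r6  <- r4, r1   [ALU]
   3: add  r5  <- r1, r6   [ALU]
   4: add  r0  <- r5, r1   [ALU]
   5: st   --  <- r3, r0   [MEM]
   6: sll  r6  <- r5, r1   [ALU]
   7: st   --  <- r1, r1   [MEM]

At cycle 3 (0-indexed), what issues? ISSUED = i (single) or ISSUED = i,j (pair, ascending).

ISSUED = 4

0. ld @i0  | no-port MEM/MEM
1. ld/or @i1/i2  | pair
2. add @i3  | RAW r5
3. add @i4  | RAW r0
4. st/sll @i5/i6  | pair
5. st @i7  | tail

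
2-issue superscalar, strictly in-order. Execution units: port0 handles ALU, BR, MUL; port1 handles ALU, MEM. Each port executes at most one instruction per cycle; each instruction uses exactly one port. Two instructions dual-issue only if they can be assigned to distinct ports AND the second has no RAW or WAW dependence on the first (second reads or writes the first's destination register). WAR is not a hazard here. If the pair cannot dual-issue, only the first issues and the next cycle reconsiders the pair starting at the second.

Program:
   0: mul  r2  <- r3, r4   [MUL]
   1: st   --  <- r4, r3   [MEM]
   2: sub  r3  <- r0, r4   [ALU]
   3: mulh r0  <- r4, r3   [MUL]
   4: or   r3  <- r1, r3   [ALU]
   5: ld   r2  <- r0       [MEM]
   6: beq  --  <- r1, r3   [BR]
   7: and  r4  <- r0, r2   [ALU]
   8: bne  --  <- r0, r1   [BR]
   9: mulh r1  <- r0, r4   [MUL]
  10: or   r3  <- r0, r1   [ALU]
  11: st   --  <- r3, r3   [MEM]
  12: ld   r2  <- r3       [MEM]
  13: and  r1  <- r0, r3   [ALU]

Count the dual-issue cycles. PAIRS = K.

PAIRS = 5

t=0 i0/i1:mul/st ; pair
t=1 i2:sub ; RAW r3
t=2 i3/i4:mulh/or ; pair
t=3 i5/i6:ld/beq ; pair
t=4 i7/i8:and/bne ; pair
t=5 i9:mulh ; RAW r1
t=6 i10:or ; RAW r3
t=7 i11:st ; no-port MEM/MEM
t=8 i12/i13:ld/and ; pair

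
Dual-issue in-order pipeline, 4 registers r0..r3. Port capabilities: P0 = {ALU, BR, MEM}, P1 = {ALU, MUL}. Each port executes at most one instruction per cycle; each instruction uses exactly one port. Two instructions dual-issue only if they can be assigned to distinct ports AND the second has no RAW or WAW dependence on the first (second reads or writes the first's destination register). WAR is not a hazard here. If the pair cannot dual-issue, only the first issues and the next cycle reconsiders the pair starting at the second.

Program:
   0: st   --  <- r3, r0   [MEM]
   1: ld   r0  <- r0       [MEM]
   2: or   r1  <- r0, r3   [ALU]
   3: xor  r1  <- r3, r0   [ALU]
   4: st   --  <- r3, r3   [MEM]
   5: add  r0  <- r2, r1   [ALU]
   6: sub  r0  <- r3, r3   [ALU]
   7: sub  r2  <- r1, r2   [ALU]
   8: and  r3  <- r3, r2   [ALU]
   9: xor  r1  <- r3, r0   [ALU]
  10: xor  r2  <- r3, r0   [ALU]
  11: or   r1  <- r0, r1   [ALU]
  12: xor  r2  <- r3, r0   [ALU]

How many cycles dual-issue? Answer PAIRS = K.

PAIRS = 4

  cy0 -> i0 (st) no-port MEM/MEM
  cy1 -> i1 (ld) RAW r0
  cy2 -> i2 (or) WAW r1
  cy3 -> i3,i4 (xor st) 2-wide
  cy4 -> i5 (add) WAW r0
  cy5 -> i6,i7 (sub sub) 2-wide
  cy6 -> i8 (and) RAW r3
  cy7 -> i9,i10 (xor xor) 2-wide
  cy8 -> i11,i12 (or xor) 2-wide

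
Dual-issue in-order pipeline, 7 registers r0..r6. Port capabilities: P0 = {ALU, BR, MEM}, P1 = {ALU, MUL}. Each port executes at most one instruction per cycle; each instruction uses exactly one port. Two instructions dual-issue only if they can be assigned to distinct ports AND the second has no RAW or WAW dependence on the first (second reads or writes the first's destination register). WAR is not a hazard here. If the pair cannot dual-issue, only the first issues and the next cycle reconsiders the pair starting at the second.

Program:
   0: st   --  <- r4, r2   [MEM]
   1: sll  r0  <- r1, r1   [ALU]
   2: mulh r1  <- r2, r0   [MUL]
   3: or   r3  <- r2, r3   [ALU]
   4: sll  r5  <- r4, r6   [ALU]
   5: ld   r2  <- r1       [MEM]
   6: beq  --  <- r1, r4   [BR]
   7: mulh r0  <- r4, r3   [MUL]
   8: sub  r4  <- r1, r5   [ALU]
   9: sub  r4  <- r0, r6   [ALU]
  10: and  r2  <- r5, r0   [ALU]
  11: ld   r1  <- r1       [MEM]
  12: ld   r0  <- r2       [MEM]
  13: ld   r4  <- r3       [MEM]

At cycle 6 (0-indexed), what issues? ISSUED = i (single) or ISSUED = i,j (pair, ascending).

t=0 i0,i1:st.MEM sll.ALU ; pair
t=1 i2,i3:mulh.MUL or.ALU ; pair
t=2 i4,i5:sll.ALU ld.MEM ; pair
t=3 i6,i7:beq.BR mulh.MUL ; pair
t=4 i8:sub.ALU ; WAW r4
t=5 i9,i10:sub.ALU and.ALU ; pair
t=6 i11:ld.MEM ; no-port MEM/MEM
t=7 i12:ld.MEM ; no-port MEM/MEM
t=8 i13:ld.MEM ; tail

ISSUED = 11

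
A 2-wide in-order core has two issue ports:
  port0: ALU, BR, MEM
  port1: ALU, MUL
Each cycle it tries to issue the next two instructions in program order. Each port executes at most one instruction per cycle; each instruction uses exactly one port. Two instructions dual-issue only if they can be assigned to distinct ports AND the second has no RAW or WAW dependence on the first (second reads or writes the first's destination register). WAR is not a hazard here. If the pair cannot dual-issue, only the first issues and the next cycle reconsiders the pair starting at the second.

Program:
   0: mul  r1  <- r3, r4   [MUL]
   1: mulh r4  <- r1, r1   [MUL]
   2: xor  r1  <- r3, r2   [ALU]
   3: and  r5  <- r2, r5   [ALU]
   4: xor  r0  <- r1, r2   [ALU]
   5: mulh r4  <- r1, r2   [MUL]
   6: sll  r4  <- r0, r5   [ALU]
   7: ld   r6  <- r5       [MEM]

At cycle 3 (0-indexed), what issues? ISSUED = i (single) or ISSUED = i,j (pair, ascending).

ISSUED = 5

0. mul.MUL @i0  | no-port MUL/MUL
1. mulh.MUL/xor.ALU @i1/i2  | 2-wide
2. and.ALU/xor.ALU @i3/i4  | 2-wide
3. mulh.MUL @i5  | WAW r4
4. sll.ALU/ld.MEM @i6/i7  | 2-wide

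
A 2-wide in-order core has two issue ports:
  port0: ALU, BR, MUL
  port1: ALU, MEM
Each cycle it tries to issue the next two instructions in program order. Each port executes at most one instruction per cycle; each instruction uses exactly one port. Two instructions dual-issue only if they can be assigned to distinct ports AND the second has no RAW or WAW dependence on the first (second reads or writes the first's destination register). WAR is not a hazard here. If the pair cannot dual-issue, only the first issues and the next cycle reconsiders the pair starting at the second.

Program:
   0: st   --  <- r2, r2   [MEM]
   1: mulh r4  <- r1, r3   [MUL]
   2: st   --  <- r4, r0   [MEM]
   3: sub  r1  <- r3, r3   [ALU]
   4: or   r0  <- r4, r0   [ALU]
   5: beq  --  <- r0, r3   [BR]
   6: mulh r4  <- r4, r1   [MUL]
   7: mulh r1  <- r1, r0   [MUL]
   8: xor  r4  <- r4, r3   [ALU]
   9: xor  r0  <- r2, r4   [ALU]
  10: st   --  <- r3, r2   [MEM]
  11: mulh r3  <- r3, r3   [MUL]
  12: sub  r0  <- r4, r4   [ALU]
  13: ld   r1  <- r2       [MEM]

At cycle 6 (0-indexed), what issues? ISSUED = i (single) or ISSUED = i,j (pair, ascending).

0. st mulh @i0+i1  | dual
1. st sub @i2+i3  | dual
2. or @i4  | RAW r0
3. beq @i5  | no-port BR/MUL
4. mulh @i6  | no-port MUL/MUL
5. mulh xor @i7+i8  | dual
6. xor st @i9+i10  | dual
7. mulh sub @i11+i12  | dual
8. ld @i13  | tail

ISSUED = 9,10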